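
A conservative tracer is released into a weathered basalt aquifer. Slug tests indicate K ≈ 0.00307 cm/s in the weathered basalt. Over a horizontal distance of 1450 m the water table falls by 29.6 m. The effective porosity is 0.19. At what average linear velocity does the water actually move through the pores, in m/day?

0.285

Convert K: 0.00307 cm/s × 864 = 2.652 m/day.
Hydraulic gradient i = Δh / L = 29.6 / 1450 = 0.02041.
Darcy flux q = K · i = 2.652 × 0.02041 = 0.05415 m/day.
Seepage velocity v = q / n_e = 0.05415 / 0.19 = 0.2850 m/day.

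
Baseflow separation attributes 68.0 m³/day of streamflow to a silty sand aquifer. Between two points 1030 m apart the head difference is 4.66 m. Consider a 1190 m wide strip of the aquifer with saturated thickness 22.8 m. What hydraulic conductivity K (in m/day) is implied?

Cross-sectional area A = 1190 × 22.8 = 27132 m².
Hydraulic gradient i = Δh / L = 4.66 / 1030 = 0.004524.
From Q = K·A·i, K = Q / (A·i) = 68.0 / (27132 × 0.004524) = 0.5540 m/day.

0.554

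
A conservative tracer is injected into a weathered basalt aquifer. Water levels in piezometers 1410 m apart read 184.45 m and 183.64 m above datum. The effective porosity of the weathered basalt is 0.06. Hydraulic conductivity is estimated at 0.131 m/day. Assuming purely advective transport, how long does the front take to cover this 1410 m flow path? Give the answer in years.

Hydraulic gradient i = (184.45 − 183.64) / 1410 = 0.81 / 1410 = 0.0005745.
Darcy flux q = K · i = 0.1310 × 0.0005745 = 7.526e-05 m/day.
Seepage velocity v = q / n_e = 7.526e-05 / 0.06 = 0.001254 m/day.
Travel time t = L / v = 1410 / 0.001254 = 1.124e+06 days = 3078 years.

3080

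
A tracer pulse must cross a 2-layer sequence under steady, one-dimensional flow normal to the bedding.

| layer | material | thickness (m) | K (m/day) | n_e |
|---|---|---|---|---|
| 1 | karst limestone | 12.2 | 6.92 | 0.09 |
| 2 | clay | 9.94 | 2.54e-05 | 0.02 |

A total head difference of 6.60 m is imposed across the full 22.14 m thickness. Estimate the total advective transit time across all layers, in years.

With flow normal to the layers, continuity requires the same specific discharge q through every layer.
Σ(b_i/K_i) = 12.2/6.92 + 9.94/2.54e-05 = 3.913e+05 d.
q = Δh / Σ(b_i/K_i) = 6.60 / 3.913e+05 = 1.687e-05 m/day.
In each layer the seepage velocity is v_i = q/n_i, so the layer transit time is t_i = b_i·n_i / q:
  layer 1 (karst limestone): t_1 = 12.2 × 0.09 / 1.687e-05 = 65105 d
  layer 2 (clay): t_2 = 9.94 × 0.02 / 1.687e-05 = 11788 d
Total t = Σ t_i = 76892 days = 210.5 years.

211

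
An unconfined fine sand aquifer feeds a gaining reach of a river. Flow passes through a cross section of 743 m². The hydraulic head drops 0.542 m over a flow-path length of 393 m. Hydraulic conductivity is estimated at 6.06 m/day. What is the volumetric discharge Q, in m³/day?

Hydraulic gradient i = Δh / L = 0.542 / 393 = 0.001379.
Darcy's law: Q = K · A · i = 6.060 × 743.0 × 0.001379 = 6.210 m³/day.

6.21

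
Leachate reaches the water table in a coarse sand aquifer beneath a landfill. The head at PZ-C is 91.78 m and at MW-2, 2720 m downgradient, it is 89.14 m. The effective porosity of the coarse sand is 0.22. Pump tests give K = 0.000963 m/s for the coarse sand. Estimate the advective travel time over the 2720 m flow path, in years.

Convert K: 0.000963 m/s × 86400 = 83.20 m/day.
Hydraulic gradient i = (91.78 − 89.14) / 2720 = 2.64 / 2720 = 0.0009706.
Darcy flux q = K · i = 83.20 × 0.0009706 = 0.08076 m/day.
Seepage velocity v = q / n_e = 0.08076 / 0.22 = 0.3671 m/day.
Travel time t = L / v = 2720 / 0.3671 = 7410 days = 20.29 years.

20.3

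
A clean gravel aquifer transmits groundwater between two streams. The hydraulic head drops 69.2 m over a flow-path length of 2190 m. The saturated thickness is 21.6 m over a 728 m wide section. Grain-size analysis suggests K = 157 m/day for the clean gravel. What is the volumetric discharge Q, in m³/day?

78000

Cross-sectional area A = 728 × 21.6 = 15725 m².
Hydraulic gradient i = Δh / L = 69.2 / 2190 = 0.03160.
Darcy's law: Q = K · A · i = 157.0 × 15725 × 0.03160 = 78009 m³/day.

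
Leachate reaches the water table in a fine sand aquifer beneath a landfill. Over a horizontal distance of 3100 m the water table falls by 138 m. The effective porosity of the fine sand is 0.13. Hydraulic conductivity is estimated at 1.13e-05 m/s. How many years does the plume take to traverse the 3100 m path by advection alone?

Convert K: 1.13e-05 m/s × 86400 = 0.9763 m/day.
Hydraulic gradient i = Δh / L = 138 / 3100 = 0.04452.
Darcy flux q = K · i = 0.9763 × 0.04452 = 0.04346 m/day.
Seepage velocity v = q / n_e = 0.04346 / 0.13 = 0.3343 m/day.
Travel time t = L / v = 3100 / 0.3343 = 9272 days = 25.39 years.

25.4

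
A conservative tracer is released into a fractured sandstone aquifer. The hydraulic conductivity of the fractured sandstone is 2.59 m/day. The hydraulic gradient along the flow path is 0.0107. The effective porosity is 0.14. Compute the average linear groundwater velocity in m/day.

0.198

Hydraulic gradient i = 0.0107.
Darcy flux q = K · i = 2.590 × 0.01070 = 0.02771 m/day.
Seepage velocity v = q / n_e = 0.02771 / 0.14 = 0.1979 m/day.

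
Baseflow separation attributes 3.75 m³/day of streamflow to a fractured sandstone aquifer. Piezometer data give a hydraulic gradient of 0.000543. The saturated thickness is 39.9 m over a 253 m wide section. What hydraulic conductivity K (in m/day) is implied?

0.684

Cross-sectional area A = 253 × 39.9 = 10095 m².
Hydraulic gradient i = 0.000543.
From Q = K·A·i, K = Q / (A·i) = 3.75 / (10095 × 0.0005430) = 0.6841 m/day.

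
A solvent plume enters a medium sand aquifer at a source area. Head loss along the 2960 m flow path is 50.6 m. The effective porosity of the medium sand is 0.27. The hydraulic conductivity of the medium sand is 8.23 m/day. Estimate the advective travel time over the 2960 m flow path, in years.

Hydraulic gradient i = Δh / L = 50.6 / 2960 = 0.01709.
Darcy flux q = K · i = 8.230 × 0.01709 = 0.1407 m/day.
Seepage velocity v = q / n_e = 0.1407 / 0.27 = 0.5211 m/day.
Travel time t = L / v = 2960 / 0.5211 = 5681 days = 15.55 years.

15.6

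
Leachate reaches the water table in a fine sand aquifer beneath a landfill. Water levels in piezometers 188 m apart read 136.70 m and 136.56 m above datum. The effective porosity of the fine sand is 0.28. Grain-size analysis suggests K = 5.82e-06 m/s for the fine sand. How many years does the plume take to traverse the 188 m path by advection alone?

385

Convert K: 5.82e-06 m/s × 86400 = 0.5028 m/day.
Hydraulic gradient i = (136.70 − 136.56) / 188 = 0.14 / 188 = 0.0007447.
Darcy flux q = K · i = 0.5028 × 0.0007447 = 0.0003745 m/day.
Seepage velocity v = q / n_e = 0.0003745 / 0.28 = 0.001337 m/day.
Travel time t = L / v = 188 / 0.001337 = 1.406e+05 days = 384.9 years.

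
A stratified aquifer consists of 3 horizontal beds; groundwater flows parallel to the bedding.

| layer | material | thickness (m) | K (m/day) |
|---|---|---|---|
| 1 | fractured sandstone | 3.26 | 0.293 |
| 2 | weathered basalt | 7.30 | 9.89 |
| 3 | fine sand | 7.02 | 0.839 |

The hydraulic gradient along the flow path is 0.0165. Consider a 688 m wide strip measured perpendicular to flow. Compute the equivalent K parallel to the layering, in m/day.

Flow is parallel to layering, so each bed carries its own Darcy discharge and the transmissivities add.
Σ(K_i·b_i) = 0.293×3.26 + 9.89×7.30 + 0.839×7.02 = 79.04 m²/day.
Total thickness b = 17.58 m, so K_eq = Σ(K_i·b_i)/b = 4.496 m/day.

4.50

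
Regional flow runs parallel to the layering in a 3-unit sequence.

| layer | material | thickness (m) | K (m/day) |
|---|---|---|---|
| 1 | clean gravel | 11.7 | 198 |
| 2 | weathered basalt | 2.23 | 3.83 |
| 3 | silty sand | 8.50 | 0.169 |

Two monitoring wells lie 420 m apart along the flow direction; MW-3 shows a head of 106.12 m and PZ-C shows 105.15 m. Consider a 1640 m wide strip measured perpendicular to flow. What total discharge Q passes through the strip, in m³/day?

8810

Flow is parallel to layering, so each bed carries its own Darcy discharge and the transmissivities add.
Σ(K_i·b_i) = 198×11.7 + 3.83×2.23 + 0.169×8.50 = 2327 m²/day.
Hydraulic gradient i = (106.12 − 105.15) / 420 = 0.97 / 420 = 0.002310.
Q = Σ(K_i·b_i) · W · i = 2327 × 1640 × 0.002310 = 8812 m³/day.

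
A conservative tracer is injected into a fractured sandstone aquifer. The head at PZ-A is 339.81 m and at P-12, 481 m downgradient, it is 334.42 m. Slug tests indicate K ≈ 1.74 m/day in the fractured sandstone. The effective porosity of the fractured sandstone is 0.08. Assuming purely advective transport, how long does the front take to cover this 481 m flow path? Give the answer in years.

5.40

Hydraulic gradient i = (339.81 − 334.42) / 481 = 5.39 / 481 = 0.01121.
Darcy flux q = K · i = 1.740 × 0.01121 = 0.01950 m/day.
Seepage velocity v = q / n_e = 0.01950 / 0.08 = 0.2437 m/day.
Travel time t = L / v = 481 / 0.2437 = 1974 days = 5.403 years.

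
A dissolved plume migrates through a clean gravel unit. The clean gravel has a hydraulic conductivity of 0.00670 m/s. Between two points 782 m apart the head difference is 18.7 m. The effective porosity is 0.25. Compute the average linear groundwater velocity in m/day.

Convert K: 0.00670 m/s × 86400 = 578.9 m/day.
Hydraulic gradient i = Δh / L = 18.7 / 782 = 0.02391.
Darcy flux q = K · i = 578.9 × 0.02391 = 13.84 m/day.
Seepage velocity v = q / n_e = 13.84 / 0.25 = 55.37 m/day.

55.4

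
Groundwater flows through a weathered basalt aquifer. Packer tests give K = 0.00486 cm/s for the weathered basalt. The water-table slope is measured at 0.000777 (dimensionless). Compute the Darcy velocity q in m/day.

0.00326

Convert K: 0.00486 cm/s × 864 = 4.199 m/day.
Hydraulic gradient i = 0.000777.
Specific discharge q = K · i = 4.199 × 0.0007770 = 0.003263 m/day.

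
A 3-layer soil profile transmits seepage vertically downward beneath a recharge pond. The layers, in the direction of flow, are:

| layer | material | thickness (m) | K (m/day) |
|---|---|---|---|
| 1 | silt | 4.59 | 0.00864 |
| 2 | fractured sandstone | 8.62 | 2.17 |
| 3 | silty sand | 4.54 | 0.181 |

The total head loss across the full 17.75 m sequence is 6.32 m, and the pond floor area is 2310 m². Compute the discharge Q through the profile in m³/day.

26.1

Flow is perpendicular to layering, so the layers act in series and the equivalent K is the thickness-weighted harmonic mean.
Total thickness L = 4.59 + 8.62 + 4.54 = 17.75 m.
Σ(b_i/K_i) = 4.59/0.00864 + 8.62/2.17 + 4.54/0.181 = 560.3 d.
K_eq = L / Σ(b_i/K_i) = 17.75 / 560.3 = 0.03168 m/day.
Q = K_eq · A · (Δh/L) = 0.03168 × 2310 × (6.32/17.75) = 26.06 m³/day.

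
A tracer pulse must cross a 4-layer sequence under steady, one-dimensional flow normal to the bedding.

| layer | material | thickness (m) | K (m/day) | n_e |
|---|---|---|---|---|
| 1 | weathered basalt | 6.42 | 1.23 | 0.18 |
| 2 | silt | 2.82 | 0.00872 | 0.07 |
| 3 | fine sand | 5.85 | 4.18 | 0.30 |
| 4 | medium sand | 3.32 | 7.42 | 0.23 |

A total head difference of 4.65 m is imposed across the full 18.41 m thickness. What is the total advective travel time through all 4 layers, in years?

With flow normal to the layers, continuity requires the same specific discharge q through every layer.
Σ(b_i/K_i) = 6.42/1.23 + 2.82/0.00872 + 5.85/4.18 + 3.32/7.42 = 330.5 d.
q = Δh / Σ(b_i/K_i) = 4.65 / 330.5 = 0.01407 m/day.
In each layer the seepage velocity is v_i = q/n_i, so the layer transit time is t_i = b_i·n_i / q:
  layer 1 (weathered basalt): t_1 = 6.42 × 0.18 / 0.01407 = 82.12 d
  layer 2 (silt): t_2 = 2.82 × 0.07 / 0.01407 = 14.03 d
  layer 3 (fine sand): t_3 = 5.85 × 0.30 / 0.01407 = 124.7 d
  layer 4 (medium sand): t_4 = 3.32 × 0.23 / 0.01407 = 54.27 d
Total t = Σ t_i = 275.1 days = 0.7533 years.

0.753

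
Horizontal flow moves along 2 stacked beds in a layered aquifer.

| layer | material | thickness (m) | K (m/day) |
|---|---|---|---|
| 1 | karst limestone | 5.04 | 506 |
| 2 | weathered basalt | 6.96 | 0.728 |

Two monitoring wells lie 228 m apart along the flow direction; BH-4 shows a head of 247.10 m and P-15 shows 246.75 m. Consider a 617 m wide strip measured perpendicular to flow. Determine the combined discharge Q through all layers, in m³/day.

2420

Flow is parallel to layering, so each bed carries its own Darcy discharge and the transmissivities add.
Σ(K_i·b_i) = 506×5.04 + 0.728×6.96 = 2555 m²/day.
Hydraulic gradient i = (247.10 − 246.75) / 228 = 0.35 / 228 = 0.001535.
Q = Σ(K_i·b_i) · W · i = 2555 × 617 × 0.001535 = 2420 m³/day.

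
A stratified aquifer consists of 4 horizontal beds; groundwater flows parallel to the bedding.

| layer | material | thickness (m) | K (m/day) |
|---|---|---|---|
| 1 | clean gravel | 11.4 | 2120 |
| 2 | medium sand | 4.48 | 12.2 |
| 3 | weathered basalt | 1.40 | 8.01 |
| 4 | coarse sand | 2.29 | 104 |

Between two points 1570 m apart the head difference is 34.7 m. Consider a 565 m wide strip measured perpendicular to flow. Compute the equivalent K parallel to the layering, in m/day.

Flow is parallel to layering, so each bed carries its own Darcy discharge and the transmissivities add.
Σ(K_i·b_i) = 2120×11.4 + 12.2×4.48 + 8.01×1.40 + 104×2.29 = 24472 m²/day.
Total thickness b = 19.57 m, so K_eq = Σ(K_i·b_i)/b = 1250 m/day.

1250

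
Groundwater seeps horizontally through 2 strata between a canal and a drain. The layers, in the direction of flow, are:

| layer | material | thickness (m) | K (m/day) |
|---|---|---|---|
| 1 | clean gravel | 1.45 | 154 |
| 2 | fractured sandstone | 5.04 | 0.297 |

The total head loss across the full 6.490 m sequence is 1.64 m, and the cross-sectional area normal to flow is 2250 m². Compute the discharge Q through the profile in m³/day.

217

Flow is perpendicular to layering, so the layers act in series and the equivalent K is the thickness-weighted harmonic mean.
Total thickness L = 1.45 + 5.04 = 6.490 m.
Σ(b_i/K_i) = 1.45/154 + 5.04/0.297 = 16.98 d.
K_eq = L / Σ(b_i/K_i) = 6.490 / 16.98 = 0.3822 m/day.
Q = K_eq · A · (Δh/L) = 0.3822 × 2250 × (1.64/6.490) = 217.3 m³/day.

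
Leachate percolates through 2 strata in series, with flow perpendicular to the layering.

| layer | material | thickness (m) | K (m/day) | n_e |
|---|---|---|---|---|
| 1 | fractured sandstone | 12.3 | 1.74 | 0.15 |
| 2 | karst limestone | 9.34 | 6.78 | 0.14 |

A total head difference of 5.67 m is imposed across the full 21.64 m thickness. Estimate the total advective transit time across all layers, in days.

With flow normal to the layers, continuity requires the same specific discharge q through every layer.
Σ(b_i/K_i) = 12.3/1.74 + 9.34/6.78 = 8.447 d.
q = Δh / Σ(b_i/K_i) = 5.67 / 8.447 = 0.6713 m/day.
In each layer the seepage velocity is v_i = q/n_i, so the layer transit time is t_i = b_i·n_i / q:
  layer 1 (fractured sandstone): t_1 = 12.3 × 0.15 / 0.6713 = 2.748 d
  layer 2 (karst limestone): t_2 = 9.34 × 0.14 / 0.6713 = 1.948 d
Total t = Σ t_i = 4.696 days.

4.70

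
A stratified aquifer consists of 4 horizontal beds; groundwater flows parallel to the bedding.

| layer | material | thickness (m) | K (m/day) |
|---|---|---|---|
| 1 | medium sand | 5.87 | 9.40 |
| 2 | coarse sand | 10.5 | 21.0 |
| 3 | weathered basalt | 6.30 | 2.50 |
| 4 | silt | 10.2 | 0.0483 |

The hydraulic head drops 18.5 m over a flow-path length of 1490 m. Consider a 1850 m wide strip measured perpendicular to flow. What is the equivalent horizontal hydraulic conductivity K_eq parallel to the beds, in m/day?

8.88

Flow is parallel to layering, so each bed carries its own Darcy discharge and the transmissivities add.
Σ(K_i·b_i) = 9.40×5.87 + 21.0×10.5 + 2.50×6.30 + 0.0483×10.2 = 291.9 m²/day.
Total thickness b = 32.87 m, so K_eq = Σ(K_i·b_i)/b = 8.881 m/day.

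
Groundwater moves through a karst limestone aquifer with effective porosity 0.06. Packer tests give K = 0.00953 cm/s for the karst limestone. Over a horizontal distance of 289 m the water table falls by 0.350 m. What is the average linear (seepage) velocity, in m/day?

Convert K: 0.00953 cm/s × 864 = 8.234 m/day.
Hydraulic gradient i = Δh / L = 0.350 / 289 = 0.001211.
Darcy flux q = K · i = 8.234 × 0.001211 = 0.009972 m/day.
Seepage velocity v = q / n_e = 0.009972 / 0.06 = 0.1662 m/day.

0.166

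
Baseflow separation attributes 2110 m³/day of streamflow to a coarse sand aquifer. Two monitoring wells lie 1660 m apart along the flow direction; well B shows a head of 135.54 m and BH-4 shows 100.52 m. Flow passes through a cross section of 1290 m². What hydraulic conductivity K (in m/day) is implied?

Hydraulic gradient i = (135.54 − 100.52) / 1660 = 35.02 / 1660 = 0.02110.
From Q = K·A·i, K = Q / (A·i) = 2110 / (1290 × 0.02110) = 77.53 m/day.

77.5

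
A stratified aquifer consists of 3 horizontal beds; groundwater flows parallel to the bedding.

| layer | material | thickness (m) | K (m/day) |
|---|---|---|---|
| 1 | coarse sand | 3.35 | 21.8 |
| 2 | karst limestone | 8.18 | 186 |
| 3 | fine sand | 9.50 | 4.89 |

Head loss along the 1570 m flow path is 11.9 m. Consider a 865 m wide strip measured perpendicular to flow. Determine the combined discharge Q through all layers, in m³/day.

10800

Flow is parallel to layering, so each bed carries its own Darcy discharge and the transmissivities add.
Σ(K_i·b_i) = 21.8×3.35 + 186×8.18 + 4.89×9.50 = 1641 m²/day.
Hydraulic gradient i = Δh / L = 11.9 / 1570 = 0.007580.
Q = Σ(K_i·b_i) · W · i = 1641 × 865 × 0.007580 = 10759 m³/day.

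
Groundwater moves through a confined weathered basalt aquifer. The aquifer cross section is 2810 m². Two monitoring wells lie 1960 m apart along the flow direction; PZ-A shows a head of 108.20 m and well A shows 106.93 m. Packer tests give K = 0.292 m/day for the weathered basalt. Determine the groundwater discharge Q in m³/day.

0.532

Hydraulic gradient i = (108.20 − 106.93) / 1960 = 1.27 / 1960 = 0.0006480.
Darcy's law: Q = K · A · i = 0.2920 × 2810 × 0.0006480 = 0.5317 m³/day.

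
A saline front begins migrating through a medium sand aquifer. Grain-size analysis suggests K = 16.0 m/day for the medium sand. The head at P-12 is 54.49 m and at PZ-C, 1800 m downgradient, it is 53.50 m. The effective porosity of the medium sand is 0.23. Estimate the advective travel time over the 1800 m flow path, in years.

129

Hydraulic gradient i = (54.49 − 53.50) / 1800 = 0.99 / 1800 = 0.0005500.
Darcy flux q = K · i = 16.00 × 0.0005500 = 0.008800 m/day.
Seepage velocity v = q / n_e = 0.008800 / 0.23 = 0.03826 m/day.
Travel time t = L / v = 1800 / 0.03826 = 47045 days = 128.8 years.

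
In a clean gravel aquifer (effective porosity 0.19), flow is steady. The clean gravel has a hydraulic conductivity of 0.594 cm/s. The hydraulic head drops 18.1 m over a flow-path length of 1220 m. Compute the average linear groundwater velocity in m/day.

40.1

Convert K: 0.594 cm/s × 864 = 513.2 m/day.
Hydraulic gradient i = Δh / L = 18.1 / 1220 = 0.01484.
Darcy flux q = K · i = 513.2 × 0.01484 = 7.614 m/day.
Seepage velocity v = q / n_e = 7.614 / 0.19 = 40.07 m/day.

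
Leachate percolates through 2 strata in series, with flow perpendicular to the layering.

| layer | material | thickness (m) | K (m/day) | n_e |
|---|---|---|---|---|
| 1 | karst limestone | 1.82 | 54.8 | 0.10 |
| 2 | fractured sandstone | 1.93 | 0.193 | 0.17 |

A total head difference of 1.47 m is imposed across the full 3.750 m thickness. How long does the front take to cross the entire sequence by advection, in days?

With flow normal to the layers, continuity requires the same specific discharge q through every layer.
Σ(b_i/K_i) = 1.82/54.8 + 1.93/0.193 = 10.03 d.
q = Δh / Σ(b_i/K_i) = 1.47 / 10.03 = 0.1465 m/day.
In each layer the seepage velocity is v_i = q/n_i, so the layer transit time is t_i = b_i·n_i / q:
  layer 1 (karst limestone): t_1 = 1.82 × 0.10 / 0.1465 = 1.242 d
  layer 2 (fractured sandstone): t_2 = 1.93 × 0.17 / 0.1465 = 2.239 d
Total t = Σ t_i = 3.482 days.

3.48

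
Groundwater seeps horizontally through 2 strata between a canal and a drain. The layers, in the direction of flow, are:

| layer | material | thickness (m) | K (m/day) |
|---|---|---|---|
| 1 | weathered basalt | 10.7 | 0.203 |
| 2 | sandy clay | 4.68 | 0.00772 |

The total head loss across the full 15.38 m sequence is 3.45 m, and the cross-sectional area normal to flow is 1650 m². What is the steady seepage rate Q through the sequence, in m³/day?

8.64

Flow is perpendicular to layering, so the layers act in series and the equivalent K is the thickness-weighted harmonic mean.
Total thickness L = 10.7 + 4.68 = 15.38 m.
Σ(b_i/K_i) = 10.7/0.203 + 4.68/0.00772 = 658.9 d.
K_eq = L / Σ(b_i/K_i) = 15.38 / 658.9 = 0.02334 m/day.
Q = K_eq · A · (Δh/L) = 0.02334 × 1650 × (3.45/15.38) = 8.639 m³/day.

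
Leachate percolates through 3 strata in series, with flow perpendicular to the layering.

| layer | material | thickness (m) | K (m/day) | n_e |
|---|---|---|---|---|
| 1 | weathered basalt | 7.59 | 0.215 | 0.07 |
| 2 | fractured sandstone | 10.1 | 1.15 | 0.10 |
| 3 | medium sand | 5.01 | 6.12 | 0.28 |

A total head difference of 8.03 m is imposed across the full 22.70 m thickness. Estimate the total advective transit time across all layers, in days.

With flow normal to the layers, continuity requires the same specific discharge q through every layer.
Σ(b_i/K_i) = 7.59/0.215 + 10.1/1.15 + 5.01/6.12 = 44.90 d.
q = Δh / Σ(b_i/K_i) = 8.03 / 44.90 = 0.1788 m/day.
In each layer the seepage velocity is v_i = q/n_i, so the layer transit time is t_i = b_i·n_i / q:
  layer 1 (weathered basalt): t_1 = 7.59 × 0.07 / 0.1788 = 2.971 d
  layer 2 (fractured sandstone): t_2 = 10.1 × 0.10 / 0.1788 = 5.648 d
  layer 3 (medium sand): t_3 = 5.01 × 0.28 / 0.1788 = 7.844 d
Total t = Σ t_i = 16.46 days.

16.5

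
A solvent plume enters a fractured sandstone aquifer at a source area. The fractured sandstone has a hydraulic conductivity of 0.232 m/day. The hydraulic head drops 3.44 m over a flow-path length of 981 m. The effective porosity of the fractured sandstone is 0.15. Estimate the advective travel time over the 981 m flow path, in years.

Hydraulic gradient i = Δh / L = 3.44 / 981 = 0.003507.
Darcy flux q = K · i = 0.2320 × 0.003507 = 0.0008135 m/day.
Seepage velocity v = q / n_e = 0.0008135 / 0.15 = 0.005424 m/day.
Travel time t = L / v = 981 / 0.005424 = 1.809e+05 days = 495.2 years.

495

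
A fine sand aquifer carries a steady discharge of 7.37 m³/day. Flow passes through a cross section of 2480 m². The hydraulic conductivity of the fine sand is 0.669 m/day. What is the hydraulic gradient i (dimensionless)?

0.00444

From Q = K·A·i, i = Q / (K·A) = 7.37 / (0.6690 × 2480) = 0.004442.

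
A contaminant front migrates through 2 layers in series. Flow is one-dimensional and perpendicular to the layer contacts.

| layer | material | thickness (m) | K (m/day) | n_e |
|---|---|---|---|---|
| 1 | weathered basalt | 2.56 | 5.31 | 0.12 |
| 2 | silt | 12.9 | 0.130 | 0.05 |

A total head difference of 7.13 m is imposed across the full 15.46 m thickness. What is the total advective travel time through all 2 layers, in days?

With flow normal to the layers, continuity requires the same specific discharge q through every layer.
Σ(b_i/K_i) = 2.56/5.31 + 12.9/0.130 = 99.71 d.
q = Δh / Σ(b_i/K_i) = 7.13 / 99.71 = 0.07151 m/day.
In each layer the seepage velocity is v_i = q/n_i, so the layer transit time is t_i = b_i·n_i / q:
  layer 1 (weathered basalt): t_1 = 2.56 × 0.12 / 0.07151 = 4.296 d
  layer 2 (silt): t_2 = 12.9 × 0.05 / 0.07151 = 9.020 d
Total t = Σ t_i = 13.32 days.

13.3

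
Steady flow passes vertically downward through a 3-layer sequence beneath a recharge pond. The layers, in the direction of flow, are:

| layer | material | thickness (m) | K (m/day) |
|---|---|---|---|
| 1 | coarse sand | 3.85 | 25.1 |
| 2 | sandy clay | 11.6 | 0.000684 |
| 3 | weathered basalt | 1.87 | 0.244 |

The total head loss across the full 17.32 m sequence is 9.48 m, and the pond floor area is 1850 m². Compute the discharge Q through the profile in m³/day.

1.03

Flow is perpendicular to layering, so the layers act in series and the equivalent K is the thickness-weighted harmonic mean.
Total thickness L = 3.85 + 11.6 + 1.87 = 17.32 m.
Σ(b_i/K_i) = 3.85/25.1 + 11.6/0.000684 + 1.87/0.244 = 16967 d.
K_eq = L / Σ(b_i/K_i) = 17.32 / 16967 = 0.001021 m/day.
Q = K_eq · A · (Δh/L) = 0.001021 × 1850 × (9.48/17.32) = 1.034 m³/day.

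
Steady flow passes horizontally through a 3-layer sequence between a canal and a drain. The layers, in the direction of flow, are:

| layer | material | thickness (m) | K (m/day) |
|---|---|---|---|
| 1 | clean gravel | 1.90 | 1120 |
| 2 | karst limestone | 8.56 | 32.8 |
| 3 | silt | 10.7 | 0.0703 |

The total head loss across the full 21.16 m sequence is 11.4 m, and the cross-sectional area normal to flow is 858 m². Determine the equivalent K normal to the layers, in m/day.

0.139

Flow is perpendicular to layering, so the layers act in series and the equivalent K is the thickness-weighted harmonic mean.
Total thickness L = 1.90 + 8.56 + 10.7 = 21.16 m.
Σ(b_i/K_i) = 1.90/1120 + 8.56/32.8 + 10.7/0.0703 = 152.5 d.
K_eq = L / Σ(b_i/K_i) = 21.16 / 152.5 = 0.1388 m/day.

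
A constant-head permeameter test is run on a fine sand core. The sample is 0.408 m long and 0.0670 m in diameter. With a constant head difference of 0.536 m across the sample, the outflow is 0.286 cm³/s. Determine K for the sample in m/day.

Cross-sectional area A = π·(d/2)² = π × (0.0670/2)² = 0.003526 m².
Convert discharge: 0.286 cm³/s = 2.860e-07 m³/s.
Darcy's law rearranged: K = Q·L / (A·Δh) = 2.860e-07 × 0.408 / (0.003526 × 0.536) = 6.175e-05 m/s = 5.335 m/day.

5.34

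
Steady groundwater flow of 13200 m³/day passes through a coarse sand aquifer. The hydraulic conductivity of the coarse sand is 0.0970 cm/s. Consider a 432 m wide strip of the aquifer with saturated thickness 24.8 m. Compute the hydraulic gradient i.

0.0147

Convert K: 0.0970 cm/s × 864 = 83.81 m/day.
Cross-sectional area A = 432 × 24.8 = 10714 m².
From Q = K·A·i, i = Q / (K·A) = 13200 / (83.81 × 10714) = 0.01470.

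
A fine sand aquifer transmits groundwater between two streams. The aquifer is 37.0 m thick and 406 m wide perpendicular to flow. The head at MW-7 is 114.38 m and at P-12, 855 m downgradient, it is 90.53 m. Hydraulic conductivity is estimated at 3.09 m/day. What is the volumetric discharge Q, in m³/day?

Cross-sectional area A = 406 × 37.0 = 15022 m².
Hydraulic gradient i = (114.38 − 90.53) / 855 = 23.85 / 855 = 0.02789.
Darcy's law: Q = K · A · i = 3.090 × 15022 × 0.02789 = 1295 m³/day.

1290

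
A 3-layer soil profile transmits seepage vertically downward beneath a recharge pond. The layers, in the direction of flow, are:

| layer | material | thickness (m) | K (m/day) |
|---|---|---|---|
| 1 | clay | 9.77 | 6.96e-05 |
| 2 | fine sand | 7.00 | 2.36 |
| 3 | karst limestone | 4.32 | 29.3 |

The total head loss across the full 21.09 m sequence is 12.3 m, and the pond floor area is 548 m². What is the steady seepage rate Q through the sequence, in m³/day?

Flow is perpendicular to layering, so the layers act in series and the equivalent K is the thickness-weighted harmonic mean.
Total thickness L = 9.77 + 7.00 + 4.32 = 21.09 m.
Σ(b_i/K_i) = 9.77/6.96e-05 + 7.00/2.36 + 4.32/29.3 = 1.404e+05 d.
K_eq = L / Σ(b_i/K_i) = 21.09 / 1.404e+05 = 0.0001502 m/day.
Q = K_eq · A · (Δh/L) = 0.0001502 × 548 × (12.3/21.09) = 0.04802 m³/day.

0.0480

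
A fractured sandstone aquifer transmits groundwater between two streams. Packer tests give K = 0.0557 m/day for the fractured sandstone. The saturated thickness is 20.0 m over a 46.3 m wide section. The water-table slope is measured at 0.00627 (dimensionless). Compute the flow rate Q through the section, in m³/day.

Cross-sectional area A = 46.3 × 20.0 = 926.0 m².
Hydraulic gradient i = 0.00627.
Darcy's law: Q = K · A · i = 0.05570 × 926.0 × 0.006270 = 0.3234 m³/day.

0.323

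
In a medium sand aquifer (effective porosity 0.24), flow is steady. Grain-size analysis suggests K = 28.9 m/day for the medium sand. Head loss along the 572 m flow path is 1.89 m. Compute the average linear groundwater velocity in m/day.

0.398

Hydraulic gradient i = Δh / L = 1.89 / 572 = 0.003304.
Darcy flux q = K · i = 28.90 × 0.003304 = 0.09549 m/day.
Seepage velocity v = q / n_e = 0.09549 / 0.24 = 0.3979 m/day.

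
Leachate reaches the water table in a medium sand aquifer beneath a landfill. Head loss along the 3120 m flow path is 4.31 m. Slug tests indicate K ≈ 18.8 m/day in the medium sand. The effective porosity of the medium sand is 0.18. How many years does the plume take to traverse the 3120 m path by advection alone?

59.2

Hydraulic gradient i = Δh / L = 4.31 / 3120 = 0.001381.
Darcy flux q = K · i = 18.80 × 0.001381 = 0.02597 m/day.
Seepage velocity v = q / n_e = 0.02597 / 0.18 = 0.1443 m/day.
Travel time t = L / v = 3120 / 0.1443 = 21625 days = 59.20 years.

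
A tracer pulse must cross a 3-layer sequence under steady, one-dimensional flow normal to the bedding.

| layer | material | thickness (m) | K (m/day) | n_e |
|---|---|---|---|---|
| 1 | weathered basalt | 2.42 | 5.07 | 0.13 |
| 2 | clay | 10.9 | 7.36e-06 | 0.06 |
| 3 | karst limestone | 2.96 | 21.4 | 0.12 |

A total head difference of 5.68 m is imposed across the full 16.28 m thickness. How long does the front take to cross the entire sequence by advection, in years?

945

With flow normal to the layers, continuity requires the same specific discharge q through every layer.
Σ(b_i/K_i) = 2.42/5.07 + 10.9/7.36e-06 + 2.96/21.4 = 1.481e+06 d.
q = Δh / Σ(b_i/K_i) = 5.68 / 1.481e+06 = 3.835e-06 m/day.
In each layer the seepage velocity is v_i = q/n_i, so the layer transit time is t_i = b_i·n_i / q:
  layer 1 (weathered basalt): t_1 = 2.42 × 0.13 / 3.835e-06 = 82027 d
  layer 2 (clay): t_2 = 10.9 × 0.06 / 3.835e-06 = 1.705e+05 d
  layer 3 (karst limestone): t_3 = 2.96 × 0.12 / 3.835e-06 = 92613 d
Total t = Σ t_i = 3.452e+05 days = 945.0 years.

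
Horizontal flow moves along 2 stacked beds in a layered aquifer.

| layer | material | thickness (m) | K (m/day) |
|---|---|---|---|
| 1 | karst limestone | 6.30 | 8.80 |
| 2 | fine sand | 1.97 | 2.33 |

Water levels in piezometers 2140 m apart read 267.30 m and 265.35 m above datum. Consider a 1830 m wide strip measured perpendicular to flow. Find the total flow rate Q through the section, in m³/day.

Flow is parallel to layering, so each bed carries its own Darcy discharge and the transmissivities add.
Σ(K_i·b_i) = 8.80×6.30 + 2.33×1.97 = 60.03 m²/day.
Hydraulic gradient i = (267.30 − 265.35) / 2140 = 1.95 / 2140 = 0.0009112.
Q = Σ(K_i·b_i) · W · i = 60.03 × 1830 × 0.0009112 = 100.1 m³/day.

100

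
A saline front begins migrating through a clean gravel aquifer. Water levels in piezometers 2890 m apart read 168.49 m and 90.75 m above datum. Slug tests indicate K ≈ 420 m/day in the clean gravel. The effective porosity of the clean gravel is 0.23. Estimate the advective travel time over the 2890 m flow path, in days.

58.8

Hydraulic gradient i = (168.49 − 90.75) / 2890 = 77.74 / 2890 = 0.02690.
Darcy flux q = K · i = 420.0 × 0.02690 = 11.30 m/day.
Seepage velocity v = q / n_e = 11.30 / 0.23 = 49.12 m/day.
Travel time t = L / v = 2890 / 49.12 = 58.83 days.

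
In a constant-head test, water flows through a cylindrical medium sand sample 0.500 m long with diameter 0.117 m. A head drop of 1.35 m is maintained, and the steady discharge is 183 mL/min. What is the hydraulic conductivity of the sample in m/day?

9.08

Cross-sectional area A = π·(d/2)² = π × (0.117/2)² = 0.01075 m².
Convert discharge: 183 mL/min = 3.050e-06 m³/s.
Darcy's law rearranged: K = Q·L / (A·Δh) = 3.050e-06 × 0.500 / (0.01075 × 1.35) = 0.0001051 m/s = 9.078 m/day.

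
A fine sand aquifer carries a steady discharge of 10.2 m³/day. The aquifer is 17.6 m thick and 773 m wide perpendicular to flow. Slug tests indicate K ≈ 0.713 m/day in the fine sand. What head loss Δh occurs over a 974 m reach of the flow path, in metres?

1.02

Cross-sectional area A = 773 × 17.6 = 13605 m².
From Q = K·A·i, i = Q / (K·A) = 10.2 / (0.7130 × 13605) = 0.001052.
Head loss Δh = i · L = 0.001052 × 974 = 1.024 m.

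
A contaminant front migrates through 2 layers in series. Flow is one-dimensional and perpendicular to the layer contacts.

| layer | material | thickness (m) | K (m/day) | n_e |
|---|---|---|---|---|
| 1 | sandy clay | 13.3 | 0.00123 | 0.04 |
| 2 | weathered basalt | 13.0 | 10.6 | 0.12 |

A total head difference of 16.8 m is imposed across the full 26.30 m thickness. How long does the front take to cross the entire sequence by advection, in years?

With flow normal to the layers, continuity requires the same specific discharge q through every layer.
Σ(b_i/K_i) = 13.3/0.00123 + 13.0/10.6 = 10814 d.
q = Δh / Σ(b_i/K_i) = 16.8 / 10814 = 0.001554 m/day.
In each layer the seepage velocity is v_i = q/n_i, so the layer transit time is t_i = b_i·n_i / q:
  layer 1 (sandy clay): t_1 = 13.3 × 0.04 / 0.001554 = 342.5 d
  layer 2 (weathered basalt): t_2 = 13.0 × 0.12 / 0.001554 = 1004 d
Total t = Σ t_i = 1347 days = 3.687 years.

3.69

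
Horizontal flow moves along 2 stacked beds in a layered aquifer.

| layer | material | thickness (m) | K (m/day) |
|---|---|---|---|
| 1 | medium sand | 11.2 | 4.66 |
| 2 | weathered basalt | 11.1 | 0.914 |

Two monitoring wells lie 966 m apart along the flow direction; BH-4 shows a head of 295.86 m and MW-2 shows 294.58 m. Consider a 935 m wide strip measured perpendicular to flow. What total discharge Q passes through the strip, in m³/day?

77.2

Flow is parallel to layering, so each bed carries its own Darcy discharge and the transmissivities add.
Σ(K_i·b_i) = 4.66×11.2 + 0.914×11.1 = 62.34 m²/day.
Hydraulic gradient i = (295.86 − 294.58) / 966 = 1.28 / 966 = 0.001325.
Q = Σ(K_i·b_i) · W · i = 62.34 × 935 × 0.001325 = 77.23 m³/day.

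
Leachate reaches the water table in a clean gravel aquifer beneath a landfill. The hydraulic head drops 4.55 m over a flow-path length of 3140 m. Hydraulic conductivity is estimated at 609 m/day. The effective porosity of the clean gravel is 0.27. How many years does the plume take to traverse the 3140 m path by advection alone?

2.63

Hydraulic gradient i = Δh / L = 4.55 / 3140 = 0.001449.
Darcy flux q = K · i = 609.0 × 0.001449 = 0.8825 m/day.
Seepage velocity v = q / n_e = 0.8825 / 0.27 = 3.268 m/day.
Travel time t = L / v = 3140 / 3.268 = 960.7 days = 2.630 years.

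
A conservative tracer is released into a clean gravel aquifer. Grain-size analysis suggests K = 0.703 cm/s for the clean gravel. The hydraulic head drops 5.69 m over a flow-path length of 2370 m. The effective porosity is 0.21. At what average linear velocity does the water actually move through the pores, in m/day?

Convert K: 0.703 cm/s × 864 = 607.4 m/day.
Hydraulic gradient i = Δh / L = 5.69 / 2370 = 0.002401.
Darcy flux q = K · i = 607.4 × 0.002401 = 1.458 m/day.
Seepage velocity v = q / n_e = 1.458 / 0.21 = 6.944 m/day.

6.94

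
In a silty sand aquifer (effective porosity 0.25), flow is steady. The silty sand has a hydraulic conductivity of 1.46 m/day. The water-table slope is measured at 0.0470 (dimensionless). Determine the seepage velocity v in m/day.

Hydraulic gradient i = 0.0470.
Darcy flux q = K · i = 1.460 × 0.04700 = 0.06862 m/day.
Seepage velocity v = q / n_e = 0.06862 / 0.25 = 0.2745 m/day.

0.274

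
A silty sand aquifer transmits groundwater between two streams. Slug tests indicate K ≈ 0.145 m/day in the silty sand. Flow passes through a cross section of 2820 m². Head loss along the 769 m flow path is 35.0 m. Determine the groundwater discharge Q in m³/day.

Hydraulic gradient i = Δh / L = 35.0 / 769 = 0.04551.
Darcy's law: Q = K · A · i = 0.1450 × 2820 × 0.04551 = 18.61 m³/day.

18.6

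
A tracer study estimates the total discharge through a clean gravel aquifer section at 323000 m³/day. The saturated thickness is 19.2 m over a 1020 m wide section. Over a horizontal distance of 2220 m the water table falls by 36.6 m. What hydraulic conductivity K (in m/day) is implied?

1000

Cross-sectional area A = 1020 × 19.2 = 19584 m².
Hydraulic gradient i = Δh / L = 36.6 / 2220 = 0.01649.
From Q = K·A·i, K = Q / (A·i) = 323000 / (19584 × 0.01649) = 1000 m/day.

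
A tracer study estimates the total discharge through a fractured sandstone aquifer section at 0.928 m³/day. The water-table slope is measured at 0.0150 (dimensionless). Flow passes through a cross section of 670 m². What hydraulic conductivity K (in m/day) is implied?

Hydraulic gradient i = 0.0150.
From Q = K·A·i, K = Q / (A·i) = 0.928 / (670.0 × 0.01500) = 0.09234 m/day.

0.0923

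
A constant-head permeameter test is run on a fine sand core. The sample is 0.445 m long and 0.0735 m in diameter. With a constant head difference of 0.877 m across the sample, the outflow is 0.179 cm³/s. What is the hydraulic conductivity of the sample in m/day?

1.85

Cross-sectional area A = π·(d/2)² = π × (0.0735/2)² = 0.004243 m².
Convert discharge: 0.179 cm³/s = 1.790e-07 m³/s.
Darcy's law rearranged: K = Q·L / (A·Δh) = 1.790e-07 × 0.445 / (0.004243 × 0.877) = 2.141e-05 m/s = 1.850 m/day.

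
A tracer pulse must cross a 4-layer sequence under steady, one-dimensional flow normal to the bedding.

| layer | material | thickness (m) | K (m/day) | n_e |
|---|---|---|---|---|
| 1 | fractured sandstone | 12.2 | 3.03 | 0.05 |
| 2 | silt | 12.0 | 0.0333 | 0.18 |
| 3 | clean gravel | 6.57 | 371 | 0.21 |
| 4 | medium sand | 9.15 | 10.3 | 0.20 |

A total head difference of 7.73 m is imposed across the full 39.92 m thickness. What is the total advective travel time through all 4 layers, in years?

With flow normal to the layers, continuity requires the same specific discharge q through every layer.
Σ(b_i/K_i) = 12.2/3.03 + 12.0/0.0333 + 6.57/371 + 9.15/10.3 = 365.3 d.
q = Δh / Σ(b_i/K_i) = 7.73 / 365.3 = 0.02116 m/day.
In each layer the seepage velocity is v_i = q/n_i, so the layer transit time is t_i = b_i·n_i / q:
  layer 1 (fractured sandstone): t_1 = 12.2 × 0.05 / 0.02116 = 28.83 d
  layer 2 (silt): t_2 = 12.0 × 0.18 / 0.02116 = 102.1 d
  layer 3 (clean gravel): t_3 = 6.57 × 0.21 / 0.02116 = 65.20 d
  layer 4 (medium sand): t_4 = 9.15 × 0.20 / 0.02116 = 86.48 d
Total t = Σ t_i = 282.6 days = 0.7737 years.

0.774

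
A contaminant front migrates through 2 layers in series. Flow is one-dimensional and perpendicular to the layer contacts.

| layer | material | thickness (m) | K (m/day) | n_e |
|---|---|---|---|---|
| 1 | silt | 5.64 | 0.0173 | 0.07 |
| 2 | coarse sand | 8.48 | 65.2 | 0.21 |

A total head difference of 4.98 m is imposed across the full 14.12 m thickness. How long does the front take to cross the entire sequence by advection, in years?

With flow normal to the layers, continuity requires the same specific discharge q through every layer.
Σ(b_i/K_i) = 5.64/0.0173 + 8.48/65.2 = 326.1 d.
q = Δh / Σ(b_i/K_i) = 4.98 / 326.1 = 0.01527 m/day.
In each layer the seepage velocity is v_i = q/n_i, so the layer transit time is t_i = b_i·n_i / q:
  layer 1 (silt): t_1 = 5.64 × 0.07 / 0.01527 = 25.86 d
  layer 2 (coarse sand): t_2 = 8.48 × 0.21 / 0.01527 = 116.6 d
Total t = Σ t_i = 142.5 days = 0.3901 years.

0.390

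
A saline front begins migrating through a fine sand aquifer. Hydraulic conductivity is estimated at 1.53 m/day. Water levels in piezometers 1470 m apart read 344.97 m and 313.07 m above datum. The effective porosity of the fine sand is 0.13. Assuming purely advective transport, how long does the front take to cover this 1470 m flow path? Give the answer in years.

15.8

Hydraulic gradient i = (344.97 − 313.07) / 1470 = 31.9 / 1470 = 0.02170.
Darcy flux q = K · i = 1.530 × 0.02170 = 0.03320 m/day.
Seepage velocity v = q / n_e = 0.03320 / 0.13 = 0.2554 m/day.
Travel time t = L / v = 1470 / 0.2554 = 5756 days = 15.76 years.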